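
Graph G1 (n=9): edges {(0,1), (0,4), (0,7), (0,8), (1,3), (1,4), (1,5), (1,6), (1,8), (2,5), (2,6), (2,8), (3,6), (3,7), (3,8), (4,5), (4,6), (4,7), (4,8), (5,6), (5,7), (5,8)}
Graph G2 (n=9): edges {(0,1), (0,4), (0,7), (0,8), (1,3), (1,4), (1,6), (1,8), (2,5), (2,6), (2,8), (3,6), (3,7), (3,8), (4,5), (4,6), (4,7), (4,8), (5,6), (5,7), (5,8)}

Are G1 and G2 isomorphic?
No, not isomorphic

The graphs are NOT isomorphic.

Counting edges: G1 has 22 edge(s); G2 has 21 edge(s).
Edge count is an isomorphism invariant (a bijection on vertices induces a bijection on edges), so differing edge counts rule out isomorphism.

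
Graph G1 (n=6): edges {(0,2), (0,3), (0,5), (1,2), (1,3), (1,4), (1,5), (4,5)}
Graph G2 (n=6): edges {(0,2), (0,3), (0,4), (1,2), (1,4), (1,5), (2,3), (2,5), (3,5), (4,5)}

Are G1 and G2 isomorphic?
No, not isomorphic

The graphs are NOT isomorphic.

Counting triangles (3-cliques): G1 has 1, G2 has 4.
Triangle count is an isomorphism invariant, so differing triangle counts rule out isomorphism.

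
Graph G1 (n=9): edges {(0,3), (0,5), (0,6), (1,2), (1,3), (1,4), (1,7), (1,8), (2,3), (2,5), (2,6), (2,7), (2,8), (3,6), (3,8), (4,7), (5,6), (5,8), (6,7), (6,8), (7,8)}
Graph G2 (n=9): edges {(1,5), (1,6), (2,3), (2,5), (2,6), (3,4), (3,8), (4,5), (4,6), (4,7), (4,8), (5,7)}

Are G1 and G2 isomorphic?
No, not isomorphic

The graphs are NOT isomorphic.

Connected components of G1: 1 component(s) with vertex sets [[0, 1, 2, 3, 4, 5, 6, 7, 8]], sizes [9].
Connected components of G2: 2 component(s) with vertex sets [[0], [1, 2, 3, 4, 5, 6, 7, 8]], sizes [1, 8].
The number of connected components (and the multiset of component sizes) is an isomorphism invariant — an isomorphism maps each component of G1 bijectively onto a component of G2. Since G1 has 1 component(s) and G2 has 2, they cannot be isomorphic.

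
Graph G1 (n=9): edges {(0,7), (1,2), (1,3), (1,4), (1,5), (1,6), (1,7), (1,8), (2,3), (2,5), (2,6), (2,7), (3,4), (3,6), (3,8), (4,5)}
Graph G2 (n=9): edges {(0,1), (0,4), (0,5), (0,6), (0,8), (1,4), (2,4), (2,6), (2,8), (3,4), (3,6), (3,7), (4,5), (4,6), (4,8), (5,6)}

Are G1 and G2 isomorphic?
Yes, isomorphic

The graphs are isomorphic.
One valid mapping φ: V(G1) → V(G2): 0→7, 1→4, 2→6, 3→0, 4→8, 5→2, 6→5, 7→3, 8→1

Verify φ preserves adjacency — for each edge of G1, its image is an edge of G2:
  (0,7) → (φ(0),φ(7)) = (3,7) ∈ E(G2) ✓
  (1,2) → (φ(1),φ(2)) = (4,6) ∈ E(G2) ✓
  (1,3) → (φ(1),φ(3)) = (0,4) ∈ E(G2) ✓
  (1,4) → (φ(1),φ(4)) = (4,8) ∈ E(G2) ✓
  (1,5) → (φ(1),φ(5)) = (2,4) ∈ E(G2) ✓
  (1,6) → (φ(1),φ(6)) = (4,5) ∈ E(G2) ✓
  (1,7) → (φ(1),φ(7)) = (3,4) ∈ E(G2) ✓
  (1,8) → (φ(1),φ(8)) = (1,4) ∈ E(G2) ✓
  (2,3) → (φ(2),φ(3)) = (0,6) ∈ E(G2) ✓
  (2,5) → (φ(2),φ(5)) = (2,6) ∈ E(G2) ✓
  (2,6) → (φ(2),φ(6)) = (5,6) ∈ E(G2) ✓
  (2,7) → (φ(2),φ(7)) = (3,6) ∈ E(G2) ✓
  (3,4) → (φ(3),φ(4)) = (0,8) ∈ E(G2) ✓
  (3,6) → (φ(3),φ(6)) = (0,5) ∈ E(G2) ✓
  (3,8) → (φ(3),φ(8)) = (0,1) ∈ E(G2) ✓
  (4,5) → (φ(4),φ(5)) = (2,8) ∈ E(G2) ✓
All 16 edges of G1 map to edges of G2, and |E(G1)| = |E(G2)| = 16, so φ is a bijection on edges as well as vertices. Hence G1 ≅ G2.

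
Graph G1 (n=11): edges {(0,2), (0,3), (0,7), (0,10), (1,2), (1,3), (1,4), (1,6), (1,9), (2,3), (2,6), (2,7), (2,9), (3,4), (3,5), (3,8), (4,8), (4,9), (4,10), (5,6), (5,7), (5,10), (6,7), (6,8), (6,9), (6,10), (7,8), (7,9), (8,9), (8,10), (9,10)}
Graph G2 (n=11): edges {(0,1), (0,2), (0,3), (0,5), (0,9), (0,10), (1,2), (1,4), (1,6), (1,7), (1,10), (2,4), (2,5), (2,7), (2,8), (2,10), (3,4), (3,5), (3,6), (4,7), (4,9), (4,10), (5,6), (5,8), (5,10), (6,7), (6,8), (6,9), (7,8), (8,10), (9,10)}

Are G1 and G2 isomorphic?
Yes, isomorphic

The graphs are isomorphic.
One valid mapping φ: V(G1) → V(G2): 0→3, 1→8, 2→5, 3→6, 4→7, 5→9, 6→10, 7→0, 8→1, 9→2, 10→4

Verify φ preserves adjacency — for each edge of G1, its image is an edge of G2:
  (0,2) → (φ(0),φ(2)) = (3,5) ∈ E(G2) ✓
  (0,3) → (φ(0),φ(3)) = (3,6) ∈ E(G2) ✓
  (0,7) → (φ(0),φ(7)) = (0,3) ∈ E(G2) ✓
  (0,10) → (φ(0),φ(10)) = (3,4) ∈ E(G2) ✓
  (1,2) → (φ(1),φ(2)) = (5,8) ∈ E(G2) ✓
  (1,3) → (φ(1),φ(3)) = (6,8) ∈ E(G2) ✓
  (1,4) → (φ(1),φ(4)) = (7,8) ∈ E(G2) ✓
  (1,6) → (φ(1),φ(6)) = (8,10) ∈ E(G2) ✓
  (1,9) → (φ(1),φ(9)) = (2,8) ∈ E(G2) ✓
  (2,3) → (φ(2),φ(3)) = (5,6) ∈ E(G2) ✓
  (2,6) → (φ(2),φ(6)) = (5,10) ∈ E(G2) ✓
  (2,7) → (φ(2),φ(7)) = (0,5) ∈ E(G2) ✓
  (2,9) → (φ(2),φ(9)) = (2,5) ∈ E(G2) ✓
  (3,4) → (φ(3),φ(4)) = (6,7) ∈ E(G2) ✓
  (3,5) → (φ(3),φ(5)) = (6,9) ∈ E(G2) ✓
  (3,8) → (φ(3),φ(8)) = (1,6) ∈ E(G2) ✓
  (4,8) → (φ(4),φ(8)) = (1,7) ∈ E(G2) ✓
  (4,9) → (φ(4),φ(9)) = (2,7) ∈ E(G2) ✓
  (4,10) → (φ(4),φ(10)) = (4,7) ∈ E(G2) ✓
  (5,6) → (φ(5),φ(6)) = (9,10) ∈ E(G2) ✓
  (5,7) → (φ(5),φ(7)) = (0,9) ∈ E(G2) ✓
  (5,10) → (φ(5),φ(10)) = (4,9) ∈ E(G2) ✓
  (6,7) → (φ(6),φ(7)) = (0,10) ∈ E(G2) ✓
  (6,8) → (φ(6),φ(8)) = (1,10) ∈ E(G2) ✓
  (6,9) → (φ(6),φ(9)) = (2,10) ∈ E(G2) ✓
  (6,10) → (φ(6),φ(10)) = (4,10) ∈ E(G2) ✓
  (7,8) → (φ(7),φ(8)) = (0,1) ∈ E(G2) ✓
  (7,9) → (φ(7),φ(9)) = (0,2) ∈ E(G2) ✓
  (8,9) → (φ(8),φ(9)) = (1,2) ∈ E(G2) ✓
  (8,10) → (φ(8),φ(10)) = (1,4) ∈ E(G2) ✓
  (9,10) → (φ(9),φ(10)) = (2,4) ∈ E(G2) ✓
All 31 edges of G1 map to edges of G2, and |E(G1)| = |E(G2)| = 31, so φ is a bijection on edges as well as vertices. Hence G1 ≅ G2.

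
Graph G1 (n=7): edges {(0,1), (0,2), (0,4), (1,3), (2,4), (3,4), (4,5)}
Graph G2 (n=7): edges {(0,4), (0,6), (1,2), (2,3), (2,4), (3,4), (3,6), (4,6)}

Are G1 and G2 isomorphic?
No, not isomorphic

The graphs are NOT isomorphic.

Degrees in G1: deg(0)=3, deg(1)=2, deg(2)=2, deg(3)=2, deg(4)=4, deg(5)=1, deg(6)=0.
Sorted degree sequence of G1: [4, 3, 2, 2, 2, 1, 0].
Degrees in G2: deg(0)=2, deg(1)=1, deg(2)=3, deg(3)=3, deg(4)=4, deg(5)=0, deg(6)=3.
Sorted degree sequence of G2: [4, 3, 3, 3, 2, 1, 0].
The (sorted) degree sequence is an isomorphism invariant, so since G1 and G2 have different degree sequences they cannot be isomorphic.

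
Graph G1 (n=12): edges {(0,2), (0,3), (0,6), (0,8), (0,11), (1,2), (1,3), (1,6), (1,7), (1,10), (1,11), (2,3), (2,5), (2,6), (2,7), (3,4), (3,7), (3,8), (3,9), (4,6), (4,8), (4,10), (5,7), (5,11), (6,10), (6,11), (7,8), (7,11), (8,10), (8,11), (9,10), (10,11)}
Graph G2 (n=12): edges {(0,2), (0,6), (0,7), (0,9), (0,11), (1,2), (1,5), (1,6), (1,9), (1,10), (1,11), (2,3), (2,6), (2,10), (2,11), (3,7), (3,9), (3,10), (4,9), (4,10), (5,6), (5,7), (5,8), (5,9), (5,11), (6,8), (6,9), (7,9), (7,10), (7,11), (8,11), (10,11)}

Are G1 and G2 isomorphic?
Yes, isomorphic

The graphs are isomorphic.
One valid mapping φ: V(G1) → V(G2): 0→0, 1→1, 2→6, 3→9, 4→3, 5→8, 6→2, 7→5, 8→7, 9→4, 10→10, 11→11

Verify φ preserves adjacency — for each edge of G1, its image is an edge of G2:
  (0,2) → (φ(0),φ(2)) = (0,6) ∈ E(G2) ✓
  (0,3) → (φ(0),φ(3)) = (0,9) ∈ E(G2) ✓
  (0,6) → (φ(0),φ(6)) = (0,2) ∈ E(G2) ✓
  (0,8) → (φ(0),φ(8)) = (0,7) ∈ E(G2) ✓
  (0,11) → (φ(0),φ(11)) = (0,11) ∈ E(G2) ✓
  (1,2) → (φ(1),φ(2)) = (1,6) ∈ E(G2) ✓
  (1,3) → (φ(1),φ(3)) = (1,9) ∈ E(G2) ✓
  (1,6) → (φ(1),φ(6)) = (1,2) ∈ E(G2) ✓
  (1,7) → (φ(1),φ(7)) = (1,5) ∈ E(G2) ✓
  (1,10) → (φ(1),φ(10)) = (1,10) ∈ E(G2) ✓
  (1,11) → (φ(1),φ(11)) = (1,11) ∈ E(G2) ✓
  (2,3) → (φ(2),φ(3)) = (6,9) ∈ E(G2) ✓
  (2,5) → (φ(2),φ(5)) = (6,8) ∈ E(G2) ✓
  (2,6) → (φ(2),φ(6)) = (2,6) ∈ E(G2) ✓
  (2,7) → (φ(2),φ(7)) = (5,6) ∈ E(G2) ✓
  (3,4) → (φ(3),φ(4)) = (3,9) ∈ E(G2) ✓
  (3,7) → (φ(3),φ(7)) = (5,9) ∈ E(G2) ✓
  (3,8) → (φ(3),φ(8)) = (7,9) ∈ E(G2) ✓
  (3,9) → (φ(3),φ(9)) = (4,9) ∈ E(G2) ✓
  (4,6) → (φ(4),φ(6)) = (2,3) ∈ E(G2) ✓
  (4,8) → (φ(4),φ(8)) = (3,7) ∈ E(G2) ✓
  (4,10) → (φ(4),φ(10)) = (3,10) ∈ E(G2) ✓
  (5,7) → (φ(5),φ(7)) = (5,8) ∈ E(G2) ✓
  (5,11) → (φ(5),φ(11)) = (8,11) ∈ E(G2) ✓
  (6,10) → (φ(6),φ(10)) = (2,10) ∈ E(G2) ✓
  (6,11) → (φ(6),φ(11)) = (2,11) ∈ E(G2) ✓
  (7,8) → (φ(7),φ(8)) = (5,7) ∈ E(G2) ✓
  (7,11) → (φ(7),φ(11)) = (5,11) ∈ E(G2) ✓
  (8,10) → (φ(8),φ(10)) = (7,10) ∈ E(G2) ✓
  (8,11) → (φ(8),φ(11)) = (7,11) ∈ E(G2) ✓
  (9,10) → (φ(9),φ(10)) = (4,10) ∈ E(G2) ✓
  (10,11) → (φ(10),φ(11)) = (10,11) ∈ E(G2) ✓
All 32 edges of G1 map to edges of G2, and |E(G1)| = |E(G2)| = 32, so φ is a bijection on edges as well as vertices. Hence G1 ≅ G2.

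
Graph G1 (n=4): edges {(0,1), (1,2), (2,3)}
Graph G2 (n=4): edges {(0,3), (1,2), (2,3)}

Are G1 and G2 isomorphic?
Yes, isomorphic

The graphs are isomorphic.
One valid mapping φ: V(G1) → V(G2): 0→0, 1→3, 2→2, 3→1

Verify φ preserves adjacency — for each edge of G1, its image is an edge of G2:
  (0,1) → (φ(0),φ(1)) = (0,3) ∈ E(G2) ✓
  (1,2) → (φ(1),φ(2)) = (2,3) ∈ E(G2) ✓
  (2,3) → (φ(2),φ(3)) = (1,2) ∈ E(G2) ✓
All 3 edges of G1 map to edges of G2, and |E(G1)| = |E(G2)| = 3, so φ is a bijection on edges as well as vertices. Hence G1 ≅ G2.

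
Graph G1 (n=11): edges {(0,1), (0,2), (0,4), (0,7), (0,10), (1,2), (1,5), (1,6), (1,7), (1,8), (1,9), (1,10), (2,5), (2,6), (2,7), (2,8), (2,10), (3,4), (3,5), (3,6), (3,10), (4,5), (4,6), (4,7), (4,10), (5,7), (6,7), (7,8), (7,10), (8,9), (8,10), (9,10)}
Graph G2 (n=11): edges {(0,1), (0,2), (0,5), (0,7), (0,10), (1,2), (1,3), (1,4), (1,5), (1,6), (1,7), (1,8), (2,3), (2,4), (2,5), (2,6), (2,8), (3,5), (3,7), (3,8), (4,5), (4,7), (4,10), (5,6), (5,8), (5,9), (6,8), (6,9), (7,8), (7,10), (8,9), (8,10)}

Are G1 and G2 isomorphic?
Yes, isomorphic

The graphs are isomorphic.
One valid mapping φ: V(G1) → V(G2): 0→3, 1→5, 2→2, 3→10, 4→7, 5→0, 6→4, 7→1, 8→6, 9→9, 10→8

Verify φ preserves adjacency — for each edge of G1, its image is an edge of G2:
  (0,1) → (φ(0),φ(1)) = (3,5) ∈ E(G2) ✓
  (0,2) → (φ(0),φ(2)) = (2,3) ∈ E(G2) ✓
  (0,4) → (φ(0),φ(4)) = (3,7) ∈ E(G2) ✓
  (0,7) → (φ(0),φ(7)) = (1,3) ∈ E(G2) ✓
  (0,10) → (φ(0),φ(10)) = (3,8) ∈ E(G2) ✓
  (1,2) → (φ(1),φ(2)) = (2,5) ∈ E(G2) ✓
  (1,5) → (φ(1),φ(5)) = (0,5) ∈ E(G2) ✓
  (1,6) → (φ(1),φ(6)) = (4,5) ∈ E(G2) ✓
  (1,7) → (φ(1),φ(7)) = (1,5) ∈ E(G2) ✓
  (1,8) → (φ(1),φ(8)) = (5,6) ∈ E(G2) ✓
  (1,9) → (φ(1),φ(9)) = (5,9) ∈ E(G2) ✓
  (1,10) → (φ(1),φ(10)) = (5,8) ∈ E(G2) ✓
  (2,5) → (φ(2),φ(5)) = (0,2) ∈ E(G2) ✓
  (2,6) → (φ(2),φ(6)) = (2,4) ∈ E(G2) ✓
  (2,7) → (φ(2),φ(7)) = (1,2) ∈ E(G2) ✓
  (2,8) → (φ(2),φ(8)) = (2,6) ∈ E(G2) ✓
  (2,10) → (φ(2),φ(10)) = (2,8) ∈ E(G2) ✓
  (3,4) → (φ(3),φ(4)) = (7,10) ∈ E(G2) ✓
  (3,5) → (φ(3),φ(5)) = (0,10) ∈ E(G2) ✓
  (3,6) → (φ(3),φ(6)) = (4,10) ∈ E(G2) ✓
  (3,10) → (φ(3),φ(10)) = (8,10) ∈ E(G2) ✓
  (4,5) → (φ(4),φ(5)) = (0,7) ∈ E(G2) ✓
  (4,6) → (φ(4),φ(6)) = (4,7) ∈ E(G2) ✓
  (4,7) → (φ(4),φ(7)) = (1,7) ∈ E(G2) ✓
  (4,10) → (φ(4),φ(10)) = (7,8) ∈ E(G2) ✓
  (5,7) → (φ(5),φ(7)) = (0,1) ∈ E(G2) ✓
  (6,7) → (φ(6),φ(7)) = (1,4) ∈ E(G2) ✓
  (7,8) → (φ(7),φ(8)) = (1,6) ∈ E(G2) ✓
  (7,10) → (φ(7),φ(10)) = (1,8) ∈ E(G2) ✓
  (8,9) → (φ(8),φ(9)) = (6,9) ∈ E(G2) ✓
  (8,10) → (φ(8),φ(10)) = (6,8) ∈ E(G2) ✓
  (9,10) → (φ(9),φ(10)) = (8,9) ∈ E(G2) ✓
All 32 edges of G1 map to edges of G2, and |E(G1)| = |E(G2)| = 32, so φ is a bijection on edges as well as vertices. Hence G1 ≅ G2.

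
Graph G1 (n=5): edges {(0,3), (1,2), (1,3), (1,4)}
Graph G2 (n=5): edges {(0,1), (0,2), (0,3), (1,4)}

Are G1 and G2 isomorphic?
Yes, isomorphic

The graphs are isomorphic.
One valid mapping φ: V(G1) → V(G2): 0→4, 1→0, 2→3, 3→1, 4→2

Verify φ preserves adjacency — for each edge of G1, its image is an edge of G2:
  (0,3) → (φ(0),φ(3)) = (1,4) ∈ E(G2) ✓
  (1,2) → (φ(1),φ(2)) = (0,3) ∈ E(G2) ✓
  (1,3) → (φ(1),φ(3)) = (0,1) ∈ E(G2) ✓
  (1,4) → (φ(1),φ(4)) = (0,2) ∈ E(G2) ✓
All 4 edges of G1 map to edges of G2, and |E(G1)| = |E(G2)| = 4, so φ is a bijection on edges as well as vertices. Hence G1 ≅ G2.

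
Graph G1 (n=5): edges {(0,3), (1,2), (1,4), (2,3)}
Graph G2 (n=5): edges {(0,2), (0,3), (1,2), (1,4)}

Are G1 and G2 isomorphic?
Yes, isomorphic

The graphs are isomorphic.
One valid mapping φ: V(G1) → V(G2): 0→4, 1→0, 2→2, 3→1, 4→3

Verify φ preserves adjacency — for each edge of G1, its image is an edge of G2:
  (0,3) → (φ(0),φ(3)) = (1,4) ∈ E(G2) ✓
  (1,2) → (φ(1),φ(2)) = (0,2) ∈ E(G2) ✓
  (1,4) → (φ(1),φ(4)) = (0,3) ∈ E(G2) ✓
  (2,3) → (φ(2),φ(3)) = (1,2) ∈ E(G2) ✓
All 4 edges of G1 map to edges of G2, and |E(G1)| = |E(G2)| = 4, so φ is a bijection on edges as well as vertices. Hence G1 ≅ G2.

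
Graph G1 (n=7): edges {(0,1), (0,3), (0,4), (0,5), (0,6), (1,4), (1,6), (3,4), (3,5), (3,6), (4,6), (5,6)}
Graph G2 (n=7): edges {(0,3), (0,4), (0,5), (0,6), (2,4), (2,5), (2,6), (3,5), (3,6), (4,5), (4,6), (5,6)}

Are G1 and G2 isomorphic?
Yes, isomorphic

The graphs are isomorphic.
One valid mapping φ: V(G1) → V(G2): 0→5, 1→3, 2→1, 3→4, 4→0, 5→2, 6→6

Verify φ preserves adjacency — for each edge of G1, its image is an edge of G2:
  (0,1) → (φ(0),φ(1)) = (3,5) ∈ E(G2) ✓
  (0,3) → (φ(0),φ(3)) = (4,5) ∈ E(G2) ✓
  (0,4) → (φ(0),φ(4)) = (0,5) ∈ E(G2) ✓
  (0,5) → (φ(0),φ(5)) = (2,5) ∈ E(G2) ✓
  (0,6) → (φ(0),φ(6)) = (5,6) ∈ E(G2) ✓
  (1,4) → (φ(1),φ(4)) = (0,3) ∈ E(G2) ✓
  (1,6) → (φ(1),φ(6)) = (3,6) ∈ E(G2) ✓
  (3,4) → (φ(3),φ(4)) = (0,4) ∈ E(G2) ✓
  (3,5) → (φ(3),φ(5)) = (2,4) ∈ E(G2) ✓
  (3,6) → (φ(3),φ(6)) = (4,6) ∈ E(G2) ✓
  (4,6) → (φ(4),φ(6)) = (0,6) ∈ E(G2) ✓
  (5,6) → (φ(5),φ(6)) = (2,6) ∈ E(G2) ✓
All 12 edges of G1 map to edges of G2, and |E(G1)| = |E(G2)| = 12, so φ is a bijection on edges as well as vertices. Hence G1 ≅ G2.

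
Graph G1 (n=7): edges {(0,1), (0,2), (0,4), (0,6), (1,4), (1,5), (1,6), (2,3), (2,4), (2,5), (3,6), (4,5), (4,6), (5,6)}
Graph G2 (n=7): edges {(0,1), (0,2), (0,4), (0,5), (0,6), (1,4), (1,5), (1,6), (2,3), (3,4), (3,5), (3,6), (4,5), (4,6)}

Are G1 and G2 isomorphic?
Yes, isomorphic

The graphs are isomorphic.
One valid mapping φ: V(G1) → V(G2): 0→6, 1→1, 2→3, 3→2, 4→4, 5→5, 6→0

Verify φ preserves adjacency — for each edge of G1, its image is an edge of G2:
  (0,1) → (φ(0),φ(1)) = (1,6) ∈ E(G2) ✓
  (0,2) → (φ(0),φ(2)) = (3,6) ∈ E(G2) ✓
  (0,4) → (φ(0),φ(4)) = (4,6) ∈ E(G2) ✓
  (0,6) → (φ(0),φ(6)) = (0,6) ∈ E(G2) ✓
  (1,4) → (φ(1),φ(4)) = (1,4) ∈ E(G2) ✓
  (1,5) → (φ(1),φ(5)) = (1,5) ∈ E(G2) ✓
  (1,6) → (φ(1),φ(6)) = (0,1) ∈ E(G2) ✓
  (2,3) → (φ(2),φ(3)) = (2,3) ∈ E(G2) ✓
  (2,4) → (φ(2),φ(4)) = (3,4) ∈ E(G2) ✓
  (2,5) → (φ(2),φ(5)) = (3,5) ∈ E(G2) ✓
  (3,6) → (φ(3),φ(6)) = (0,2) ∈ E(G2) ✓
  (4,5) → (φ(4),φ(5)) = (4,5) ∈ E(G2) ✓
  (4,6) → (φ(4),φ(6)) = (0,4) ∈ E(G2) ✓
  (5,6) → (φ(5),φ(6)) = (0,5) ∈ E(G2) ✓
All 14 edges of G1 map to edges of G2, and |E(G1)| = |E(G2)| = 14, so φ is a bijection on edges as well as vertices. Hence G1 ≅ G2.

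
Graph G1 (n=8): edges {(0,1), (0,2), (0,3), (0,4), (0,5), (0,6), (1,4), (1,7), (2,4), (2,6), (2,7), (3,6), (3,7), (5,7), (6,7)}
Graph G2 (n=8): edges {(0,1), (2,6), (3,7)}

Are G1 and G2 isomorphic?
No, not isomorphic

The graphs are NOT isomorphic.

Counting triangles (3-cliques): G1 has 6, G2 has 0.
Triangle count is an isomorphism invariant, so differing triangle counts rule out isomorphism.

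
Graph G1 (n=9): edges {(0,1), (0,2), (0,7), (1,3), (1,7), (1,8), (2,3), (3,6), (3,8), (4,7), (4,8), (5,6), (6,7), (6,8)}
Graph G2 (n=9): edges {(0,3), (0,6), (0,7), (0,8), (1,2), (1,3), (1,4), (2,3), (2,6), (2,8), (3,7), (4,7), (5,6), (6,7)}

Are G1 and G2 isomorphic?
Yes, isomorphic

The graphs are isomorphic.
One valid mapping φ: V(G1) → V(G2): 0→1, 1→3, 2→4, 3→7, 4→8, 5→5, 6→6, 7→2, 8→0

Verify φ preserves adjacency — for each edge of G1, its image is an edge of G2:
  (0,1) → (φ(0),φ(1)) = (1,3) ∈ E(G2) ✓
  (0,2) → (φ(0),φ(2)) = (1,4) ∈ E(G2) ✓
  (0,7) → (φ(0),φ(7)) = (1,2) ∈ E(G2) ✓
  (1,3) → (φ(1),φ(3)) = (3,7) ∈ E(G2) ✓
  (1,7) → (φ(1),φ(7)) = (2,3) ∈ E(G2) ✓
  (1,8) → (φ(1),φ(8)) = (0,3) ∈ E(G2) ✓
  (2,3) → (φ(2),φ(3)) = (4,7) ∈ E(G2) ✓
  (3,6) → (φ(3),φ(6)) = (6,7) ∈ E(G2) ✓
  (3,8) → (φ(3),φ(8)) = (0,7) ∈ E(G2) ✓
  (4,7) → (φ(4),φ(7)) = (2,8) ∈ E(G2) ✓
  (4,8) → (φ(4),φ(8)) = (0,8) ∈ E(G2) ✓
  (5,6) → (φ(5),φ(6)) = (5,6) ∈ E(G2) ✓
  (6,7) → (φ(6),φ(7)) = (2,6) ∈ E(G2) ✓
  (6,8) → (φ(6),φ(8)) = (0,6) ∈ E(G2) ✓
All 14 edges of G1 map to edges of G2, and |E(G1)| = |E(G2)| = 14, so φ is a bijection on edges as well as vertices. Hence G1 ≅ G2.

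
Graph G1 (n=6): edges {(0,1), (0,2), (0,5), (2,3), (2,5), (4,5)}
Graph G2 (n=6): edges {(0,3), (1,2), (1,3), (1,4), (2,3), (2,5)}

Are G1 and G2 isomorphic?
Yes, isomorphic

The graphs are isomorphic.
One valid mapping φ: V(G1) → V(G2): 0→1, 1→4, 2→2, 3→5, 4→0, 5→3

Verify φ preserves adjacency — for each edge of G1, its image is an edge of G2:
  (0,1) → (φ(0),φ(1)) = (1,4) ∈ E(G2) ✓
  (0,2) → (φ(0),φ(2)) = (1,2) ∈ E(G2) ✓
  (0,5) → (φ(0),φ(5)) = (1,3) ∈ E(G2) ✓
  (2,3) → (φ(2),φ(3)) = (2,5) ∈ E(G2) ✓
  (2,5) → (φ(2),φ(5)) = (2,3) ∈ E(G2) ✓
  (4,5) → (φ(4),φ(5)) = (0,3) ∈ E(G2) ✓
All 6 edges of G1 map to edges of G2, and |E(G1)| = |E(G2)| = 6, so φ is a bijection on edges as well as vertices. Hence G1 ≅ G2.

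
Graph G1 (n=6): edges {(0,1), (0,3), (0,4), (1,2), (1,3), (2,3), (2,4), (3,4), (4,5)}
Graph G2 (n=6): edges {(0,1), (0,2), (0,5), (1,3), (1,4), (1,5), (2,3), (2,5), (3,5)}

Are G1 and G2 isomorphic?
Yes, isomorphic

The graphs are isomorphic.
One valid mapping φ: V(G1) → V(G2): 0→3, 1→2, 2→0, 3→5, 4→1, 5→4

Verify φ preserves adjacency — for each edge of G1, its image is an edge of G2:
  (0,1) → (φ(0),φ(1)) = (2,3) ∈ E(G2) ✓
  (0,3) → (φ(0),φ(3)) = (3,5) ∈ E(G2) ✓
  (0,4) → (φ(0),φ(4)) = (1,3) ∈ E(G2) ✓
  (1,2) → (φ(1),φ(2)) = (0,2) ∈ E(G2) ✓
  (1,3) → (φ(1),φ(3)) = (2,5) ∈ E(G2) ✓
  (2,3) → (φ(2),φ(3)) = (0,5) ∈ E(G2) ✓
  (2,4) → (φ(2),φ(4)) = (0,1) ∈ E(G2) ✓
  (3,4) → (φ(3),φ(4)) = (1,5) ∈ E(G2) ✓
  (4,5) → (φ(4),φ(5)) = (1,4) ∈ E(G2) ✓
All 9 edges of G1 map to edges of G2, and |E(G1)| = |E(G2)| = 9, so φ is a bijection on edges as well as vertices. Hence G1 ≅ G2.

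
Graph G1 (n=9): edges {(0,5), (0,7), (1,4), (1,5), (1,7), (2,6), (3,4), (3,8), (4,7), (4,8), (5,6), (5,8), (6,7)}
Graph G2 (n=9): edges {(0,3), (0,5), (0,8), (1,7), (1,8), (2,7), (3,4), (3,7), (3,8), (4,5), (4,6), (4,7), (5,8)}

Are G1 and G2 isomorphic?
No, not isomorphic

The graphs are NOT isomorphic.

Degrees in G1: deg(0)=2, deg(1)=3, deg(2)=1, deg(3)=2, deg(4)=4, deg(5)=4, deg(6)=3, deg(7)=4, deg(8)=3.
Sorted degree sequence of G1: [4, 4, 4, 3, 3, 3, 2, 2, 1].
Degrees in G2: deg(0)=3, deg(1)=2, deg(2)=1, deg(3)=4, deg(4)=4, deg(5)=3, deg(6)=1, deg(7)=4, deg(8)=4.
Sorted degree sequence of G2: [4, 4, 4, 4, 3, 3, 2, 1, 1].
The (sorted) degree sequence is an isomorphism invariant, so since G1 and G2 have different degree sequences they cannot be isomorphic.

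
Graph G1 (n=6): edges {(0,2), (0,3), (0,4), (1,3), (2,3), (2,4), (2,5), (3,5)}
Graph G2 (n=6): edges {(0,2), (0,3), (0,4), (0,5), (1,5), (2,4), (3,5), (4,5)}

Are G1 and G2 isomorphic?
Yes, isomorphic

The graphs are isomorphic.
One valid mapping φ: V(G1) → V(G2): 0→4, 1→1, 2→0, 3→5, 4→2, 5→3

Verify φ preserves adjacency — for each edge of G1, its image is an edge of G2:
  (0,2) → (φ(0),φ(2)) = (0,4) ∈ E(G2) ✓
  (0,3) → (φ(0),φ(3)) = (4,5) ∈ E(G2) ✓
  (0,4) → (φ(0),φ(4)) = (2,4) ∈ E(G2) ✓
  (1,3) → (φ(1),φ(3)) = (1,5) ∈ E(G2) ✓
  (2,3) → (φ(2),φ(3)) = (0,5) ∈ E(G2) ✓
  (2,4) → (φ(2),φ(4)) = (0,2) ∈ E(G2) ✓
  (2,5) → (φ(2),φ(5)) = (0,3) ∈ E(G2) ✓
  (3,5) → (φ(3),φ(5)) = (3,5) ∈ E(G2) ✓
All 8 edges of G1 map to edges of G2, and |E(G1)| = |E(G2)| = 8, so φ is a bijection on edges as well as vertices. Hence G1 ≅ G2.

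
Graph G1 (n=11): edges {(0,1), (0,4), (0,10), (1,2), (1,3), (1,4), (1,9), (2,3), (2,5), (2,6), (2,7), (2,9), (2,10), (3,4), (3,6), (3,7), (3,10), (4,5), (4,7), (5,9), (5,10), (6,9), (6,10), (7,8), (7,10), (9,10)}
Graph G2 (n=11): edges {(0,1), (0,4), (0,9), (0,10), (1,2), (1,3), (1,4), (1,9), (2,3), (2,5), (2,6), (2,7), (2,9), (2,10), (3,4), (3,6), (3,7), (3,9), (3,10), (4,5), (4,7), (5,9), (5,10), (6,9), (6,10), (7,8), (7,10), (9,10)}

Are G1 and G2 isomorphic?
No, not isomorphic

The graphs are NOT isomorphic.

Counting edges: G1 has 26 edge(s); G2 has 28 edge(s).
Edge count is an isomorphism invariant (a bijection on vertices induces a bijection on edges), so differing edge counts rule out isomorphism.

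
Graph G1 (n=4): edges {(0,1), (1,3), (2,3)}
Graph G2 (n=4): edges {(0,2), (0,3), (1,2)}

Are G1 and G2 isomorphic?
Yes, isomorphic

The graphs are isomorphic.
One valid mapping φ: V(G1) → V(G2): 0→1, 1→2, 2→3, 3→0

Verify φ preserves adjacency — for each edge of G1, its image is an edge of G2:
  (0,1) → (φ(0),φ(1)) = (1,2) ∈ E(G2) ✓
  (1,3) → (φ(1),φ(3)) = (0,2) ∈ E(G2) ✓
  (2,3) → (φ(2),φ(3)) = (0,3) ∈ E(G2) ✓
All 3 edges of G1 map to edges of G2, and |E(G1)| = |E(G2)| = 3, so φ is a bijection on edges as well as vertices. Hence G1 ≅ G2.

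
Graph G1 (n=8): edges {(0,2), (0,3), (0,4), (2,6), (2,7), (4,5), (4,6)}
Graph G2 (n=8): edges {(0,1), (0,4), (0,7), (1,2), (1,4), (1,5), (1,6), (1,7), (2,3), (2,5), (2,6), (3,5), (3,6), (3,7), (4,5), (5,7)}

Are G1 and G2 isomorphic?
No, not isomorphic

The graphs are NOT isomorphic.

Connected components of G1: 2 component(s) with vertex sets [[1], [0, 2, 3, 4, 5, 6, 7]], sizes [1, 7].
Connected components of G2: 1 component(s) with vertex sets [[0, 1, 2, 3, 4, 5, 6, 7]], sizes [8].
The number of connected components (and the multiset of component sizes) is an isomorphism invariant — an isomorphism maps each component of G1 bijectively onto a component of G2. Since G1 has 2 component(s) and G2 has 1, they cannot be isomorphic.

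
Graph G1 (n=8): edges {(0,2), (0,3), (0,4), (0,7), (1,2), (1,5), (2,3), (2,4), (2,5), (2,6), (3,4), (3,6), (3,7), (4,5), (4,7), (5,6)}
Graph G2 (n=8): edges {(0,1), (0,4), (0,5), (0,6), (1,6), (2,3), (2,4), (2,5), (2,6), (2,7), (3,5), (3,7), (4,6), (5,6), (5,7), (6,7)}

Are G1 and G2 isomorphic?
Yes, isomorphic

The graphs are isomorphic.
One valid mapping φ: V(G1) → V(G2): 0→7, 1→1, 2→6, 3→2, 4→5, 5→0, 6→4, 7→3

Verify φ preserves adjacency — for each edge of G1, its image is an edge of G2:
  (0,2) → (φ(0),φ(2)) = (6,7) ∈ E(G2) ✓
  (0,3) → (φ(0),φ(3)) = (2,7) ∈ E(G2) ✓
  (0,4) → (φ(0),φ(4)) = (5,7) ∈ E(G2) ✓
  (0,7) → (φ(0),φ(7)) = (3,7) ∈ E(G2) ✓
  (1,2) → (φ(1),φ(2)) = (1,6) ∈ E(G2) ✓
  (1,5) → (φ(1),φ(5)) = (0,1) ∈ E(G2) ✓
  (2,3) → (φ(2),φ(3)) = (2,6) ∈ E(G2) ✓
  (2,4) → (φ(2),φ(4)) = (5,6) ∈ E(G2) ✓
  (2,5) → (φ(2),φ(5)) = (0,6) ∈ E(G2) ✓
  (2,6) → (φ(2),φ(6)) = (4,6) ∈ E(G2) ✓
  (3,4) → (φ(3),φ(4)) = (2,5) ∈ E(G2) ✓
  (3,6) → (φ(3),φ(6)) = (2,4) ∈ E(G2) ✓
  (3,7) → (φ(3),φ(7)) = (2,3) ∈ E(G2) ✓
  (4,5) → (φ(4),φ(5)) = (0,5) ∈ E(G2) ✓
  (4,7) → (φ(4),φ(7)) = (3,5) ∈ E(G2) ✓
  (5,6) → (φ(5),φ(6)) = (0,4) ∈ E(G2) ✓
All 16 edges of G1 map to edges of G2, and |E(G1)| = |E(G2)| = 16, so φ is a bijection on edges as well as vertices. Hence G1 ≅ G2.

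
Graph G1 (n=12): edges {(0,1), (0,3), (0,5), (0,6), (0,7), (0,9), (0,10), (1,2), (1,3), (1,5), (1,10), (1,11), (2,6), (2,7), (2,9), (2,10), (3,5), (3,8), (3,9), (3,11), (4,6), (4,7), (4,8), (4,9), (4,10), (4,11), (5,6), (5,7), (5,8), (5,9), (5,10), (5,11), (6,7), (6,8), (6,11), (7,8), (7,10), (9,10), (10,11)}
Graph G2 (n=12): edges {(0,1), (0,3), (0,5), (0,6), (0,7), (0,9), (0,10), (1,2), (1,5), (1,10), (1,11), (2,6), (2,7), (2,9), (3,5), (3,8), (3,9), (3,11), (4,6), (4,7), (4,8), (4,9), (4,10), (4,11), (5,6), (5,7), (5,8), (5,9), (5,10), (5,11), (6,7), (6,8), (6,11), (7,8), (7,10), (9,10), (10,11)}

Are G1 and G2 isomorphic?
No, not isomorphic

The graphs are NOT isomorphic.

Counting edges: G1 has 39 edge(s); G2 has 37 edge(s).
Edge count is an isomorphism invariant (a bijection on vertices induces a bijection on edges), so differing edge counts rule out isomorphism.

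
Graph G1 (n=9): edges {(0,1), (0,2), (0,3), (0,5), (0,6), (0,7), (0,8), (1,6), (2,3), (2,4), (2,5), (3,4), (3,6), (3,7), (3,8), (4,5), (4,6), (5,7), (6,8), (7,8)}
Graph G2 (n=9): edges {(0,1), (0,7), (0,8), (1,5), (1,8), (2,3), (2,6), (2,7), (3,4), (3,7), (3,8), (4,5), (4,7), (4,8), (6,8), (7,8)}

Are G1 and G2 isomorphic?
No, not isomorphic

The graphs are NOT isomorphic.

Degrees in G1: deg(0)=7, deg(1)=2, deg(2)=4, deg(3)=6, deg(4)=4, deg(5)=4, deg(6)=5, deg(7)=4, deg(8)=4.
Sorted degree sequence of G1: [7, 6, 5, 4, 4, 4, 4, 4, 2].
Degrees in G2: deg(0)=3, deg(1)=3, deg(2)=3, deg(3)=4, deg(4)=4, deg(5)=2, deg(6)=2, deg(7)=5, deg(8)=6.
Sorted degree sequence of G2: [6, 5, 4, 4, 3, 3, 3, 2, 2].
The (sorted) degree sequence is an isomorphism invariant, so since G1 and G2 have different degree sequences they cannot be isomorphic.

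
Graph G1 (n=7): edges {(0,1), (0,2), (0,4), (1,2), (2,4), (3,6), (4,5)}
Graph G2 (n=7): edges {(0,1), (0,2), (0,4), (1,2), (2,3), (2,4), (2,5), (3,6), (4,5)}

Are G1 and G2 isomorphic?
No, not isomorphic

The graphs are NOT isomorphic.

Counting edges: G1 has 7 edge(s); G2 has 9 edge(s).
Edge count is an isomorphism invariant (a bijection on vertices induces a bijection on edges), so differing edge counts rule out isomorphism.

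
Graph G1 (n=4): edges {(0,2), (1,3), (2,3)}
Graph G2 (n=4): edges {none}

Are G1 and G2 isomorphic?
No, not isomorphic

The graphs are NOT isomorphic.

Connected components of G1: 1 component(s) with vertex sets [[0, 1, 2, 3]], sizes [4].
Connected components of G2: 4 component(s) with vertex sets [[0], [1], [2], [3]], sizes [1, 1, 1, 1].
The number of connected components (and the multiset of component sizes) is an isomorphism invariant — an isomorphism maps each component of G1 bijectively onto a component of G2. Since G1 has 1 component(s) and G2 has 4, they cannot be isomorphic.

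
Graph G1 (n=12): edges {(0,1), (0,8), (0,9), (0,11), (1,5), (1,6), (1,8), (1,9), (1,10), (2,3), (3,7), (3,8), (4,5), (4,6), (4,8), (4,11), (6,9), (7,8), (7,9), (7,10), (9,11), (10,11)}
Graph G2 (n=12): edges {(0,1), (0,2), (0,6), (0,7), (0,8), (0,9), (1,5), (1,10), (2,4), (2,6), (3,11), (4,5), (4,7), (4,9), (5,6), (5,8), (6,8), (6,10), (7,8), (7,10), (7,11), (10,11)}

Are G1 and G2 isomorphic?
Yes, isomorphic

The graphs are isomorphic.
One valid mapping φ: V(G1) → V(G2): 0→8, 1→0, 2→3, 3→11, 4→4, 5→9, 6→2, 7→10, 8→7, 9→6, 10→1, 11→5

Verify φ preserves adjacency — for each edge of G1, its image is an edge of G2:
  (0,1) → (φ(0),φ(1)) = (0,8) ∈ E(G2) ✓
  (0,8) → (φ(0),φ(8)) = (7,8) ∈ E(G2) ✓
  (0,9) → (φ(0),φ(9)) = (6,8) ∈ E(G2) ✓
  (0,11) → (φ(0),φ(11)) = (5,8) ∈ E(G2) ✓
  (1,5) → (φ(1),φ(5)) = (0,9) ∈ E(G2) ✓
  (1,6) → (φ(1),φ(6)) = (0,2) ∈ E(G2) ✓
  (1,8) → (φ(1),φ(8)) = (0,7) ∈ E(G2) ✓
  (1,9) → (φ(1),φ(9)) = (0,6) ∈ E(G2) ✓
  (1,10) → (φ(1),φ(10)) = (0,1) ∈ E(G2) ✓
  (2,3) → (φ(2),φ(3)) = (3,11) ∈ E(G2) ✓
  (3,7) → (φ(3),φ(7)) = (10,11) ∈ E(G2) ✓
  (3,8) → (φ(3),φ(8)) = (7,11) ∈ E(G2) ✓
  (4,5) → (φ(4),φ(5)) = (4,9) ∈ E(G2) ✓
  (4,6) → (φ(4),φ(6)) = (2,4) ∈ E(G2) ✓
  (4,8) → (φ(4),φ(8)) = (4,7) ∈ E(G2) ✓
  (4,11) → (φ(4),φ(11)) = (4,5) ∈ E(G2) ✓
  (6,9) → (φ(6),φ(9)) = (2,6) ∈ E(G2) ✓
  (7,8) → (φ(7),φ(8)) = (7,10) ∈ E(G2) ✓
  (7,9) → (φ(7),φ(9)) = (6,10) ∈ E(G2) ✓
  (7,10) → (φ(7),φ(10)) = (1,10) ∈ E(G2) ✓
  (9,11) → (φ(9),φ(11)) = (5,6) ∈ E(G2) ✓
  (10,11) → (φ(10),φ(11)) = (1,5) ∈ E(G2) ✓
All 22 edges of G1 map to edges of G2, and |E(G1)| = |E(G2)| = 22, so φ is a bijection on edges as well as vertices. Hence G1 ≅ G2.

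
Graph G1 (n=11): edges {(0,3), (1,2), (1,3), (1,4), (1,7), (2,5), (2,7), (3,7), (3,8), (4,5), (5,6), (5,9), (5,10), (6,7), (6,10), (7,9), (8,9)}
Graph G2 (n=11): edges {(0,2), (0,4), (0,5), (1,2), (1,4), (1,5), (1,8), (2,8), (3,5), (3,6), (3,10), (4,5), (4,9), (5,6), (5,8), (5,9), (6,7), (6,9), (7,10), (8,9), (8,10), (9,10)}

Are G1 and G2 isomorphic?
No, not isomorphic

The graphs are NOT isomorphic.

Counting triangles (3-cliques): G1 has 3, G2 has 9.
Triangle count is an isomorphism invariant, so differing triangle counts rule out isomorphism.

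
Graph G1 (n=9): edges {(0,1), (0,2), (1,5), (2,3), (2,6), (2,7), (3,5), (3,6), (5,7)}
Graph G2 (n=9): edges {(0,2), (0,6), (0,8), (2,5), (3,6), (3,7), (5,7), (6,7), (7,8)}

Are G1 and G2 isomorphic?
Yes, isomorphic

The graphs are isomorphic.
One valid mapping φ: V(G1) → V(G2): 0→5, 1→2, 2→7, 3→6, 4→4, 5→0, 6→3, 7→8, 8→1

Verify φ preserves adjacency — for each edge of G1, its image is an edge of G2:
  (0,1) → (φ(0),φ(1)) = (2,5) ∈ E(G2) ✓
  (0,2) → (φ(0),φ(2)) = (5,7) ∈ E(G2) ✓
  (1,5) → (φ(1),φ(5)) = (0,2) ∈ E(G2) ✓
  (2,3) → (φ(2),φ(3)) = (6,7) ∈ E(G2) ✓
  (2,6) → (φ(2),φ(6)) = (3,7) ∈ E(G2) ✓
  (2,7) → (φ(2),φ(7)) = (7,8) ∈ E(G2) ✓
  (3,5) → (φ(3),φ(5)) = (0,6) ∈ E(G2) ✓
  (3,6) → (φ(3),φ(6)) = (3,6) ∈ E(G2) ✓
  (5,7) → (φ(5),φ(7)) = (0,8) ∈ E(G2) ✓
All 9 edges of G1 map to edges of G2, and |E(G1)| = |E(G2)| = 9, so φ is a bijection on edges as well as vertices. Hence G1 ≅ G2.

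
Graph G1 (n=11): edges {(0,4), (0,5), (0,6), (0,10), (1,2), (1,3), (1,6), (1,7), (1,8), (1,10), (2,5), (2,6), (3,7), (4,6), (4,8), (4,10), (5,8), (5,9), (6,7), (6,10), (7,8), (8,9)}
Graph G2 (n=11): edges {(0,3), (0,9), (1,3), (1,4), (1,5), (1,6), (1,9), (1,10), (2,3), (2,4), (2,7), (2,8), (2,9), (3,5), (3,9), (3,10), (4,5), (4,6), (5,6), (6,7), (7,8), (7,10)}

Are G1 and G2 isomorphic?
Yes, isomorphic

The graphs are isomorphic.
One valid mapping φ: V(G1) → V(G2): 0→6, 1→3, 2→10, 3→0, 4→4, 5→7, 6→1, 7→9, 8→2, 9→8, 10→5

Verify φ preserves adjacency — for each edge of G1, its image is an edge of G2:
  (0,4) → (φ(0),φ(4)) = (4,6) ∈ E(G2) ✓
  (0,5) → (φ(0),φ(5)) = (6,7) ∈ E(G2) ✓
  (0,6) → (φ(0),φ(6)) = (1,6) ∈ E(G2) ✓
  (0,10) → (φ(0),φ(10)) = (5,6) ∈ E(G2) ✓
  (1,2) → (φ(1),φ(2)) = (3,10) ∈ E(G2) ✓
  (1,3) → (φ(1),φ(3)) = (0,3) ∈ E(G2) ✓
  (1,6) → (φ(1),φ(6)) = (1,3) ∈ E(G2) ✓
  (1,7) → (φ(1),φ(7)) = (3,9) ∈ E(G2) ✓
  (1,8) → (φ(1),φ(8)) = (2,3) ∈ E(G2) ✓
  (1,10) → (φ(1),φ(10)) = (3,5) ∈ E(G2) ✓
  (2,5) → (φ(2),φ(5)) = (7,10) ∈ E(G2) ✓
  (2,6) → (φ(2),φ(6)) = (1,10) ∈ E(G2) ✓
  (3,7) → (φ(3),φ(7)) = (0,9) ∈ E(G2) ✓
  (4,6) → (φ(4),φ(6)) = (1,4) ∈ E(G2) ✓
  (4,8) → (φ(4),φ(8)) = (2,4) ∈ E(G2) ✓
  (4,10) → (φ(4),φ(10)) = (4,5) ∈ E(G2) ✓
  (5,8) → (φ(5),φ(8)) = (2,7) ∈ E(G2) ✓
  (5,9) → (φ(5),φ(9)) = (7,8) ∈ E(G2) ✓
  (6,7) → (φ(6),φ(7)) = (1,9) ∈ E(G2) ✓
  (6,10) → (φ(6),φ(10)) = (1,5) ∈ E(G2) ✓
  (7,8) → (φ(7),φ(8)) = (2,9) ∈ E(G2) ✓
  (8,9) → (φ(8),φ(9)) = (2,8) ∈ E(G2) ✓
All 22 edges of G1 map to edges of G2, and |E(G1)| = |E(G2)| = 22, so φ is a bijection on edges as well as vertices. Hence G1 ≅ G2.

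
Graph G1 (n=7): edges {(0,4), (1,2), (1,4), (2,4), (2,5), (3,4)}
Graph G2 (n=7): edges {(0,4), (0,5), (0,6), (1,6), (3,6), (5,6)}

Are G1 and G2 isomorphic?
Yes, isomorphic

The graphs are isomorphic.
One valid mapping φ: V(G1) → V(G2): 0→1, 1→5, 2→0, 3→3, 4→6, 5→4, 6→2

Verify φ preserves adjacency — for each edge of G1, its image is an edge of G2:
  (0,4) → (φ(0),φ(4)) = (1,6) ∈ E(G2) ✓
  (1,2) → (φ(1),φ(2)) = (0,5) ∈ E(G2) ✓
  (1,4) → (φ(1),φ(4)) = (5,6) ∈ E(G2) ✓
  (2,4) → (φ(2),φ(4)) = (0,6) ∈ E(G2) ✓
  (2,5) → (φ(2),φ(5)) = (0,4) ∈ E(G2) ✓
  (3,4) → (φ(3),φ(4)) = (3,6) ∈ E(G2) ✓
All 6 edges of G1 map to edges of G2, and |E(G1)| = |E(G2)| = 6, so φ is a bijection on edges as well as vertices. Hence G1 ≅ G2.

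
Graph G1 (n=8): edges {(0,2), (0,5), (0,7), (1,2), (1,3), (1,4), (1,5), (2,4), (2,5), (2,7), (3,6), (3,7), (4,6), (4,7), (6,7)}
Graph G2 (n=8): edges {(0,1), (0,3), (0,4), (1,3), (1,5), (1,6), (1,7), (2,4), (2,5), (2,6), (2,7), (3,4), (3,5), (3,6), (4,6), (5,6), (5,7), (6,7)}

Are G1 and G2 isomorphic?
No, not isomorphic

The graphs are NOT isomorphic.

Degrees in G1: deg(0)=3, deg(1)=4, deg(2)=5, deg(3)=3, deg(4)=4, deg(5)=3, deg(6)=3, deg(7)=5.
Sorted degree sequence of G1: [5, 5, 4, 4, 3, 3, 3, 3].
Degrees in G2: deg(0)=3, deg(1)=5, deg(2)=4, deg(3)=5, deg(4)=4, deg(5)=5, deg(6)=6, deg(7)=4.
Sorted degree sequence of G2: [6, 5, 5, 5, 4, 4, 4, 3].
The (sorted) degree sequence is an isomorphism invariant, so since G1 and G2 have different degree sequences they cannot be isomorphic.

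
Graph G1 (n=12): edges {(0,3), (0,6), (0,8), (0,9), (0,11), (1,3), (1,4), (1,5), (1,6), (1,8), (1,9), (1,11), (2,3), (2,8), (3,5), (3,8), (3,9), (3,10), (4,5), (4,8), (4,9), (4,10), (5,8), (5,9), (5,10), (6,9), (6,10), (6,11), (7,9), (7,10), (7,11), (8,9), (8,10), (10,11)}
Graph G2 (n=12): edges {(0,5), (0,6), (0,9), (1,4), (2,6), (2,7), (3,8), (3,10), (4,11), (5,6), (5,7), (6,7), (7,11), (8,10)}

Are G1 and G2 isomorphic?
No, not isomorphic

The graphs are NOT isomorphic.

Counting triangles (3-cliques): G1 has 31, G2 has 4.
Triangle count is an isomorphism invariant, so differing triangle counts rule out isomorphism.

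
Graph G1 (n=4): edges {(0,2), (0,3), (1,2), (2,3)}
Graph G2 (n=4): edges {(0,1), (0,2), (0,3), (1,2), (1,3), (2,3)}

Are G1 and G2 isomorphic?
No, not isomorphic

The graphs are NOT isomorphic.

Counting edges: G1 has 4 edge(s); G2 has 6 edge(s).
Edge count is an isomorphism invariant (a bijection on vertices induces a bijection on edges), so differing edge counts rule out isomorphism.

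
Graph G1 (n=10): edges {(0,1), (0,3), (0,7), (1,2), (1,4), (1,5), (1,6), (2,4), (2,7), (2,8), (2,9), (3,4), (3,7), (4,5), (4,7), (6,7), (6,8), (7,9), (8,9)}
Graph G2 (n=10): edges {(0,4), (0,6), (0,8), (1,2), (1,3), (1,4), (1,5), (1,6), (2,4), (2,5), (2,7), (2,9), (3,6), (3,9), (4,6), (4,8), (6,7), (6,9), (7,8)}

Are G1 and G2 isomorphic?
Yes, isomorphic

The graphs are isomorphic.
One valid mapping φ: V(G1) → V(G2): 0→9, 1→2, 2→4, 3→3, 4→1, 5→5, 6→7, 7→6, 8→8, 9→0

Verify φ preserves adjacency — for each edge of G1, its image is an edge of G2:
  (0,1) → (φ(0),φ(1)) = (2,9) ∈ E(G2) ✓
  (0,3) → (φ(0),φ(3)) = (3,9) ∈ E(G2) ✓
  (0,7) → (φ(0),φ(7)) = (6,9) ∈ E(G2) ✓
  (1,2) → (φ(1),φ(2)) = (2,4) ∈ E(G2) ✓
  (1,4) → (φ(1),φ(4)) = (1,2) ∈ E(G2) ✓
  (1,5) → (φ(1),φ(5)) = (2,5) ∈ E(G2) ✓
  (1,6) → (φ(1),φ(6)) = (2,7) ∈ E(G2) ✓
  (2,4) → (φ(2),φ(4)) = (1,4) ∈ E(G2) ✓
  (2,7) → (φ(2),φ(7)) = (4,6) ∈ E(G2) ✓
  (2,8) → (φ(2),φ(8)) = (4,8) ∈ E(G2) ✓
  (2,9) → (φ(2),φ(9)) = (0,4) ∈ E(G2) ✓
  (3,4) → (φ(3),φ(4)) = (1,3) ∈ E(G2) ✓
  (3,7) → (φ(3),φ(7)) = (3,6) ∈ E(G2) ✓
  (4,5) → (φ(4),φ(5)) = (1,5) ∈ E(G2) ✓
  (4,7) → (φ(4),φ(7)) = (1,6) ∈ E(G2) ✓
  (6,7) → (φ(6),φ(7)) = (6,7) ∈ E(G2) ✓
  (6,8) → (φ(6),φ(8)) = (7,8) ∈ E(G2) ✓
  (7,9) → (φ(7),φ(9)) = (0,6) ∈ E(G2) ✓
  (8,9) → (φ(8),φ(9)) = (0,8) ∈ E(G2) ✓
All 19 edges of G1 map to edges of G2, and |E(G1)| = |E(G2)| = 19, so φ is a bijection on edges as well as vertices. Hence G1 ≅ G2.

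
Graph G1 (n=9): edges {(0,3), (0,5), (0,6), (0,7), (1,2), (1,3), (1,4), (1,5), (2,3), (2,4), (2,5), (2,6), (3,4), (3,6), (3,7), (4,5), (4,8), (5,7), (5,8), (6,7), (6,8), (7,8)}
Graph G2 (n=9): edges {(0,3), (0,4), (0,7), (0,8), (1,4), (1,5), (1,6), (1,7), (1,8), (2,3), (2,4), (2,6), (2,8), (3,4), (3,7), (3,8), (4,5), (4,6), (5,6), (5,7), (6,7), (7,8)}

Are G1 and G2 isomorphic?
Yes, isomorphic

The graphs are isomorphic.
One valid mapping φ: V(G1) → V(G2): 0→0, 1→5, 2→1, 3→7, 4→6, 5→4, 6→8, 7→3, 8→2

Verify φ preserves adjacency — for each edge of G1, its image is an edge of G2:
  (0,3) → (φ(0),φ(3)) = (0,7) ∈ E(G2) ✓
  (0,5) → (φ(0),φ(5)) = (0,4) ∈ E(G2) ✓
  (0,6) → (φ(0),φ(6)) = (0,8) ∈ E(G2) ✓
  (0,7) → (φ(0),φ(7)) = (0,3) ∈ E(G2) ✓
  (1,2) → (φ(1),φ(2)) = (1,5) ∈ E(G2) ✓
  (1,3) → (φ(1),φ(3)) = (5,7) ∈ E(G2) ✓
  (1,4) → (φ(1),φ(4)) = (5,6) ∈ E(G2) ✓
  (1,5) → (φ(1),φ(5)) = (4,5) ∈ E(G2) ✓
  (2,3) → (φ(2),φ(3)) = (1,7) ∈ E(G2) ✓
  (2,4) → (φ(2),φ(4)) = (1,6) ∈ E(G2) ✓
  (2,5) → (φ(2),φ(5)) = (1,4) ∈ E(G2) ✓
  (2,6) → (φ(2),φ(6)) = (1,8) ∈ E(G2) ✓
  (3,4) → (φ(3),φ(4)) = (6,7) ∈ E(G2) ✓
  (3,6) → (φ(3),φ(6)) = (7,8) ∈ E(G2) ✓
  (3,7) → (φ(3),φ(7)) = (3,7) ∈ E(G2) ✓
  (4,5) → (φ(4),φ(5)) = (4,6) ∈ E(G2) ✓
  (4,8) → (φ(4),φ(8)) = (2,6) ∈ E(G2) ✓
  (5,7) → (φ(5),φ(7)) = (3,4) ∈ E(G2) ✓
  (5,8) → (φ(5),φ(8)) = (2,4) ∈ E(G2) ✓
  (6,7) → (φ(6),φ(7)) = (3,8) ∈ E(G2) ✓
  (6,8) → (φ(6),φ(8)) = (2,8) ∈ E(G2) ✓
  (7,8) → (φ(7),φ(8)) = (2,3) ∈ E(G2) ✓
All 22 edges of G1 map to edges of G2, and |E(G1)| = |E(G2)| = 22, so φ is a bijection on edges as well as vertices. Hence G1 ≅ G2.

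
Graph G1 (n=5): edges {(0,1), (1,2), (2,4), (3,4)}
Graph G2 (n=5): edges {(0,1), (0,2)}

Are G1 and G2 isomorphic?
No, not isomorphic

The graphs are NOT isomorphic.

Connected components of G1: 1 component(s) with vertex sets [[0, 1, 2, 3, 4]], sizes [5].
Connected components of G2: 3 component(s) with vertex sets [[3], [4], [0, 1, 2]], sizes [1, 1, 3].
The number of connected components (and the multiset of component sizes) is an isomorphism invariant — an isomorphism maps each component of G1 bijectively onto a component of G2. Since G1 has 1 component(s) and G2 has 3, they cannot be isomorphic.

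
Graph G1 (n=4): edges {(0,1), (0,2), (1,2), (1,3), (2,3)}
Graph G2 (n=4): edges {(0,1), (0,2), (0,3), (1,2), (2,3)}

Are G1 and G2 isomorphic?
Yes, isomorphic

The graphs are isomorphic.
One valid mapping φ: V(G1) → V(G2): 0→3, 1→0, 2→2, 3→1

Verify φ preserves adjacency — for each edge of G1, its image is an edge of G2:
  (0,1) → (φ(0),φ(1)) = (0,3) ∈ E(G2) ✓
  (0,2) → (φ(0),φ(2)) = (2,3) ∈ E(G2) ✓
  (1,2) → (φ(1),φ(2)) = (0,2) ∈ E(G2) ✓
  (1,3) → (φ(1),φ(3)) = (0,1) ∈ E(G2) ✓
  (2,3) → (φ(2),φ(3)) = (1,2) ∈ E(G2) ✓
All 5 edges of G1 map to edges of G2, and |E(G1)| = |E(G2)| = 5, so φ is a bijection on edges as well as vertices. Hence G1 ≅ G2.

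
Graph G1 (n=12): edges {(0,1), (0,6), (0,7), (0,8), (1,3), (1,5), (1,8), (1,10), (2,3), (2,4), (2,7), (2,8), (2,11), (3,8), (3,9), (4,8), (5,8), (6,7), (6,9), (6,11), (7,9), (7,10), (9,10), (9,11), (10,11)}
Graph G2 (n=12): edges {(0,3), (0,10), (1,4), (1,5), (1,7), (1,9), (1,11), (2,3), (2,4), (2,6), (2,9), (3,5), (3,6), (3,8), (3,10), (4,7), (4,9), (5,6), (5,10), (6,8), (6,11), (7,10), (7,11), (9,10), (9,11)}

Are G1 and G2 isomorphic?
Yes, isomorphic

The graphs are isomorphic.
One valid mapping φ: V(G1) → V(G2): 0→2, 1→6, 2→10, 3→5, 4→0, 5→8, 6→4, 7→9, 8→3, 9→1, 10→11, 11→7

Verify φ preserves adjacency — for each edge of G1, its image is an edge of G2:
  (0,1) → (φ(0),φ(1)) = (2,6) ∈ E(G2) ✓
  (0,6) → (φ(0),φ(6)) = (2,4) ∈ E(G2) ✓
  (0,7) → (φ(0),φ(7)) = (2,9) ∈ E(G2) ✓
  (0,8) → (φ(0),φ(8)) = (2,3) ∈ E(G2) ✓
  (1,3) → (φ(1),φ(3)) = (5,6) ∈ E(G2) ✓
  (1,5) → (φ(1),φ(5)) = (6,8) ∈ E(G2) ✓
  (1,8) → (φ(1),φ(8)) = (3,6) ∈ E(G2) ✓
  (1,10) → (φ(1),φ(10)) = (6,11) ∈ E(G2) ✓
  (2,3) → (φ(2),φ(3)) = (5,10) ∈ E(G2) ✓
  (2,4) → (φ(2),φ(4)) = (0,10) ∈ E(G2) ✓
  (2,7) → (φ(2),φ(7)) = (9,10) ∈ E(G2) ✓
  (2,8) → (φ(2),φ(8)) = (3,10) ∈ E(G2) ✓
  (2,11) → (φ(2),φ(11)) = (7,10) ∈ E(G2) ✓
  (3,8) → (φ(3),φ(8)) = (3,5) ∈ E(G2) ✓
  (3,9) → (φ(3),φ(9)) = (1,5) ∈ E(G2) ✓
  (4,8) → (φ(4),φ(8)) = (0,3) ∈ E(G2) ✓
  (5,8) → (φ(5),φ(8)) = (3,8) ∈ E(G2) ✓
  (6,7) → (φ(6),φ(7)) = (4,9) ∈ E(G2) ✓
  (6,9) → (φ(6),φ(9)) = (1,4) ∈ E(G2) ✓
  (6,11) → (φ(6),φ(11)) = (4,7) ∈ E(G2) ✓
  (7,9) → (φ(7),φ(9)) = (1,9) ∈ E(G2) ✓
  (7,10) → (φ(7),φ(10)) = (9,11) ∈ E(G2) ✓
  (9,10) → (φ(9),φ(10)) = (1,11) ∈ E(G2) ✓
  (9,11) → (φ(9),φ(11)) = (1,7) ∈ E(G2) ✓
  (10,11) → (φ(10),φ(11)) = (7,11) ∈ E(G2) ✓
All 25 edges of G1 map to edges of G2, and |E(G1)| = |E(G2)| = 25, so φ is a bijection on edges as well as vertices. Hence G1 ≅ G2.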